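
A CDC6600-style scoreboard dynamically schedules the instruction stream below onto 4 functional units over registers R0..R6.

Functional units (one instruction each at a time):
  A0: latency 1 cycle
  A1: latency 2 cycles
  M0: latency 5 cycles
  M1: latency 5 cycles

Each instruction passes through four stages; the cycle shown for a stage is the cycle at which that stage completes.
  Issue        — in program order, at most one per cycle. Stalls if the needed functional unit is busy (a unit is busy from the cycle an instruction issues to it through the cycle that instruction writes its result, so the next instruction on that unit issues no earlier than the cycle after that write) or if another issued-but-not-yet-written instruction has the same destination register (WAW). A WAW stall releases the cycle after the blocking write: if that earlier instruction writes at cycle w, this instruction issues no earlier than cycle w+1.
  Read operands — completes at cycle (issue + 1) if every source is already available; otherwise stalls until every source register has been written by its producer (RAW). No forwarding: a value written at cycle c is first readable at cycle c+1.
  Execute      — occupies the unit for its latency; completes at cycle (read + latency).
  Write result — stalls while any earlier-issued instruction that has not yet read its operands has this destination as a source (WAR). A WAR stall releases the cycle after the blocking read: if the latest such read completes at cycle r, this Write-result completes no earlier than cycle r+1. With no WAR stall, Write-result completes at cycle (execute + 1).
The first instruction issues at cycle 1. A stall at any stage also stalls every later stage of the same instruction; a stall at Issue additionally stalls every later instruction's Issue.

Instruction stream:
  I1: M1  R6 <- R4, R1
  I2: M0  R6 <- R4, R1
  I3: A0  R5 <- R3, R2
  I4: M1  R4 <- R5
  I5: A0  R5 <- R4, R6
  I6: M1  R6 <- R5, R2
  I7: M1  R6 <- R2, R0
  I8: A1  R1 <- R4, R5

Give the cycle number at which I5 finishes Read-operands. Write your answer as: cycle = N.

I1  is:1  ro:2  ex:7  wr:8
I2  is:9  ro:10  ex:15  wr:16  — WAW R6: wait I1 write@8
I3  is:10  ro:11  ex:12  wr:13
I4  is:11  ro:14  ex:19  wr:20  — RAW R5: wait I3 write@13
I5  is:14  ro:21  ex:22  wr:23  — struct: A0 busy until I3 writes@13, RAW R4: wait I4 write@20
I6  is:21  ro:24  ex:29  wr:30  — struct: M1 busy until I4 writes@20, RAW R5: wait I5 write@23
I7  is:31  ro:32  ex:37  wr:38  — struct: M1 busy until I6 writes@30
I8  is:32  ro:33  ex:35  wr:36

cycle = 21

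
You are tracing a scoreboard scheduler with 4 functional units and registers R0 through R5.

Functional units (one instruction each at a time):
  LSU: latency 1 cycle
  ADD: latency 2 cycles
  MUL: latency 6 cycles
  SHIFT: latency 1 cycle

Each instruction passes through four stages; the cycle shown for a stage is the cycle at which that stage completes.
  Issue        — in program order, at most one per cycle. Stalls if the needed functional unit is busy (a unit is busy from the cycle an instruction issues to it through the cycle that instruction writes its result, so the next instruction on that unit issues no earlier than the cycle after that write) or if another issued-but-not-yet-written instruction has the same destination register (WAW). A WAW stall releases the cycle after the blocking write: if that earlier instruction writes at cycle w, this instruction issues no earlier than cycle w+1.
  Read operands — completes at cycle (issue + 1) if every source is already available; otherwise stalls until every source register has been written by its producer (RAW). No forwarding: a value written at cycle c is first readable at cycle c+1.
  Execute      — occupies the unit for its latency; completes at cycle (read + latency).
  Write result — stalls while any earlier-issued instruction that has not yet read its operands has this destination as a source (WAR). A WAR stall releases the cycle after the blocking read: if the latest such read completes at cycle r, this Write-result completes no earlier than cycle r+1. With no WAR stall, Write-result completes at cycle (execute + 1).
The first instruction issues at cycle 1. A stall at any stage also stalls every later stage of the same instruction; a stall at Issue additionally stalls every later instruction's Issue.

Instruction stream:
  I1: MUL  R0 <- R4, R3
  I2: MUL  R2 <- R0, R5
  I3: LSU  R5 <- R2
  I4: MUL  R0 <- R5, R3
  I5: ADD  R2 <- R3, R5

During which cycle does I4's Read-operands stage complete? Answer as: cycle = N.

cycle = 22

c1: issue I1 (MUL)
c2: I1 read-ops
c8: I1 finished on MUL
c9: I1→R0
c10: issue I2 (MUL)
c11: I2 read-ops, issue I3 (LSU)
c17: I2 finished on MUL
c18: I2→R2
c19: I3 read-ops, issue I4 (MUL)
c20: I3 finished on LSU, issue I5 (ADD)
c21: I3→R5
c22: I4 read-ops, I5 read-ops
c24: I5 finished on ADD
c25: I5→R2
c28: I4 finished on MUL
c29: I4→R0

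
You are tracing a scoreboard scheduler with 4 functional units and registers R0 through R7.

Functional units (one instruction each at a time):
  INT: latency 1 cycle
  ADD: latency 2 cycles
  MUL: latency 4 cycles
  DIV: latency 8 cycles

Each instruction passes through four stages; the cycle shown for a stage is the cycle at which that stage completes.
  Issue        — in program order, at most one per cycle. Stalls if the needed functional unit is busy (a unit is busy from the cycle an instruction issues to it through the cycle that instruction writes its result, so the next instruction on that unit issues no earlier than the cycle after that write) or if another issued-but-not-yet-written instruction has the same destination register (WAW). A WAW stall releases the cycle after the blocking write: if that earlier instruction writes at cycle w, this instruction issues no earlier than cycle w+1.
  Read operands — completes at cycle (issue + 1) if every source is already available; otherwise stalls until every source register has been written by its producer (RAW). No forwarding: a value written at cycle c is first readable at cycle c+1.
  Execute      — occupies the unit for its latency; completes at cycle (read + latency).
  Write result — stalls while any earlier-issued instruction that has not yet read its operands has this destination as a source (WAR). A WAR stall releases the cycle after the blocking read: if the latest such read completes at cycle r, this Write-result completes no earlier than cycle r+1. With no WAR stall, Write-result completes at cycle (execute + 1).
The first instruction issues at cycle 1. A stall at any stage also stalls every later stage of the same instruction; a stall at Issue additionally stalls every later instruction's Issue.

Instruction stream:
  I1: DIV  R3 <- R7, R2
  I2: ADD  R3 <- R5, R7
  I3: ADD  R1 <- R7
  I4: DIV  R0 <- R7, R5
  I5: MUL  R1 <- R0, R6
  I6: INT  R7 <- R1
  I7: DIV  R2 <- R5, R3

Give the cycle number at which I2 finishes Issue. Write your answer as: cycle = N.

cycle = 12

I1 -> (1, 2, 10, 11)
I2 -> (12, 13, 15, 16)  // WAW R3: wait I1 write@11
I3 -> (17, 18, 20, 21)  // struct: ADD busy until I2 writes@16
I4 -> (18, 19, 27, 28)
I5 -> (22, 29, 33, 34)  // WAW R1: wait I3 write@21, RAW R0: wait I4 write@28
I6 -> (23, 35, 36, 37)  // RAW R1: wait I5 write@34
I7 -> (29, 30, 38, 39)  // struct: DIV busy until I4 writes@28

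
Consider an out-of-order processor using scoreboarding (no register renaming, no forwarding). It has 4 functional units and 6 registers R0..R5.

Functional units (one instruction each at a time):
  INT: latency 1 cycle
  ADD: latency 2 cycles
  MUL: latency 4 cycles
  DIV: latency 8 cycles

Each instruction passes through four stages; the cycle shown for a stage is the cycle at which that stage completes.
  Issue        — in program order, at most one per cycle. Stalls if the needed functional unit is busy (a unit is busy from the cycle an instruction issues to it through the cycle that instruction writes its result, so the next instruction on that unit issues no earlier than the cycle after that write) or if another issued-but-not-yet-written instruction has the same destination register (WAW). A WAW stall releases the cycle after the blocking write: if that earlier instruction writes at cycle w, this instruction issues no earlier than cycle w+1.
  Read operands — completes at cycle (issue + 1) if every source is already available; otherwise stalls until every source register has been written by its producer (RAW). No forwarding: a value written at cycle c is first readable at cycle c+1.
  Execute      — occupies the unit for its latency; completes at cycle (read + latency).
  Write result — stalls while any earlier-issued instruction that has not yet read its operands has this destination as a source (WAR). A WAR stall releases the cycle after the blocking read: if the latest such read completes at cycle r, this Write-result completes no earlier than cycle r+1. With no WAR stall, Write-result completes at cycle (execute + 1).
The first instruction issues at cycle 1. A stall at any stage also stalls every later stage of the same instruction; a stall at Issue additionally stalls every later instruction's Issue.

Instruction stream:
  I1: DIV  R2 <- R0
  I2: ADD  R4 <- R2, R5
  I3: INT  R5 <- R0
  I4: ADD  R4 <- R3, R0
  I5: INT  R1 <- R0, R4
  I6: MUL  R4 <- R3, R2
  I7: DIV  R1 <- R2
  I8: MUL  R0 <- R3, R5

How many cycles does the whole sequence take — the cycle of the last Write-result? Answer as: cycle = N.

c1: I1→DIV
c2: I1 RO | I2→ADD
c3: I3→INT
c4: I3 RO
c5: I3 EX
c10: I1 EX
c11: I1 WR R2
c12: I2 RO
c13: I3 WR R5
c14: I2 EX
c15: I2 WR R4
c16: I4→ADD
c17: I4 RO | I5→INT
c19: I4 EX
c20: I4 WR R4
c21: I5 RO | I6→MUL
c22: I5 EX | I6 RO
c23: I5 WR R1
c24: I7→DIV
c25: I7 RO
c26: I6 EX
c27: I6 WR R4
c28: I8→MUL
c29: I8 RO
c33: I7 EX | I8 EX
c34: I7 WR R1 | I8 WR R0

cycle = 34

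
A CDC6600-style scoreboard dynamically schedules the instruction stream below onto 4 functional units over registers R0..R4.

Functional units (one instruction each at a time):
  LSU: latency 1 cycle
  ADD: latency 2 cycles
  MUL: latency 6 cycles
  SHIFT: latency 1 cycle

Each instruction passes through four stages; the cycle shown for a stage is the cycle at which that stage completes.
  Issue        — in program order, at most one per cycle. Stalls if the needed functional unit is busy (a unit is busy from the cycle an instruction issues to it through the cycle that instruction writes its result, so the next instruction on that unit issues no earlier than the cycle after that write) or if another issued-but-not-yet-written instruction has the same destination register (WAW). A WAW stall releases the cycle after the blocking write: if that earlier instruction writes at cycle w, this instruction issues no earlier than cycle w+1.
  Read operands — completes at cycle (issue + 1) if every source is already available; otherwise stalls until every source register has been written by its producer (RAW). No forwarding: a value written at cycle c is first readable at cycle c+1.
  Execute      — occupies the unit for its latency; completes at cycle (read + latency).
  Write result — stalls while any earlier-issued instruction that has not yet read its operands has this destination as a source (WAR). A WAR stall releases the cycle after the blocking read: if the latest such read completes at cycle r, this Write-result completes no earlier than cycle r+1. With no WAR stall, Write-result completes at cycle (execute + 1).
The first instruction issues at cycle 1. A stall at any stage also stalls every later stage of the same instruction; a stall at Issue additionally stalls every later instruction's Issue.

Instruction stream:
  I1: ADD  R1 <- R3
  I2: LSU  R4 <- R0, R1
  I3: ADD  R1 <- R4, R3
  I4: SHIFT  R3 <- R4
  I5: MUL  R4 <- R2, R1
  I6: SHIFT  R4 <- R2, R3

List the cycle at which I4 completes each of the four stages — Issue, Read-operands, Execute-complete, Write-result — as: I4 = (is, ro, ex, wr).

cycle 1: I1 issues→ADD
cycle 2: I1 reads | I2 issues→LSU
cycle 4: I1 exec-done
cycle 5: I1 writes R1
cycle 6: I2 reads | I3 issues→ADD
cycle 7: I2 exec-done | I4 issues→SHIFT
cycle 8: I2 writes R4
cycle 9: I3 reads | I4 reads | I5 issues→MUL
cycle 10: I4 exec-done
cycle 11: I3 exec-done | I4 writes R3
cycle 12: I3 writes R1
cycle 13: I5 reads
cycle 19: I5 exec-done
cycle 20: I5 writes R4
cycle 21: I6 issues→SHIFT
cycle 22: I6 reads
cycle 23: I6 exec-done
cycle 24: I6 writes R4

I4 = (7, 9, 10, 11)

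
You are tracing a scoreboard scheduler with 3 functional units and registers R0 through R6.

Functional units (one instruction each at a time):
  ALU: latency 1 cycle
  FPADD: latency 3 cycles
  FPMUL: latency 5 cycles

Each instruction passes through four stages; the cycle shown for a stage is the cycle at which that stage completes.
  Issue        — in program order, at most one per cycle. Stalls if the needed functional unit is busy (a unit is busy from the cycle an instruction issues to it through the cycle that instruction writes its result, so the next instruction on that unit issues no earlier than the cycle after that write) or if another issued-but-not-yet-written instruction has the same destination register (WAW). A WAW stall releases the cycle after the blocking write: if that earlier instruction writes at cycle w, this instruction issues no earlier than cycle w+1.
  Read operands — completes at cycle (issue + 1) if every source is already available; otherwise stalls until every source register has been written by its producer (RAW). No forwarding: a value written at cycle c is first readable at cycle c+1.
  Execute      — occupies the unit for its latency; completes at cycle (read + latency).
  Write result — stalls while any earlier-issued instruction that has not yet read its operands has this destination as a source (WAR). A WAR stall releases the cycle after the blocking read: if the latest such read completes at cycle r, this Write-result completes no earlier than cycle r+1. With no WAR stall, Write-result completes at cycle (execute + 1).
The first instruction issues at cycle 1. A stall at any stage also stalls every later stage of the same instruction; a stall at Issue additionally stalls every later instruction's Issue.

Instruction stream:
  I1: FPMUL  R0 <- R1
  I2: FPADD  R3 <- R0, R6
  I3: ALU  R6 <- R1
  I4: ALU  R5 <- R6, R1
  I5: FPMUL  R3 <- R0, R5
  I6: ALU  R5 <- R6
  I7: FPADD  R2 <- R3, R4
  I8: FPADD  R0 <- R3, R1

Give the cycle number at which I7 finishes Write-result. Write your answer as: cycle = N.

cycle = 26

1) issue 1, read 2, done 7, write 8
2) issue 2, read 9, done 12, write 13  <RAW R0: wait I1 write@8>
3) issue 3, read 4, done 5, write 10  <WAR R6: wait I2 read@9>
4) issue 11, read 12, done 13, write 14  <struct: ALU busy until I3 writes@10>
5) issue 14, read 15, done 20, write 21  <WAW R3: wait I2 write@13>
6) issue 15, read 16, done 17, write 18
7) issue 16, read 22, done 25, write 26  <RAW R3: wait I5 write@21>
8) issue 27, read 28, done 31, write 32  <struct: FPADD busy until I7 writes@26>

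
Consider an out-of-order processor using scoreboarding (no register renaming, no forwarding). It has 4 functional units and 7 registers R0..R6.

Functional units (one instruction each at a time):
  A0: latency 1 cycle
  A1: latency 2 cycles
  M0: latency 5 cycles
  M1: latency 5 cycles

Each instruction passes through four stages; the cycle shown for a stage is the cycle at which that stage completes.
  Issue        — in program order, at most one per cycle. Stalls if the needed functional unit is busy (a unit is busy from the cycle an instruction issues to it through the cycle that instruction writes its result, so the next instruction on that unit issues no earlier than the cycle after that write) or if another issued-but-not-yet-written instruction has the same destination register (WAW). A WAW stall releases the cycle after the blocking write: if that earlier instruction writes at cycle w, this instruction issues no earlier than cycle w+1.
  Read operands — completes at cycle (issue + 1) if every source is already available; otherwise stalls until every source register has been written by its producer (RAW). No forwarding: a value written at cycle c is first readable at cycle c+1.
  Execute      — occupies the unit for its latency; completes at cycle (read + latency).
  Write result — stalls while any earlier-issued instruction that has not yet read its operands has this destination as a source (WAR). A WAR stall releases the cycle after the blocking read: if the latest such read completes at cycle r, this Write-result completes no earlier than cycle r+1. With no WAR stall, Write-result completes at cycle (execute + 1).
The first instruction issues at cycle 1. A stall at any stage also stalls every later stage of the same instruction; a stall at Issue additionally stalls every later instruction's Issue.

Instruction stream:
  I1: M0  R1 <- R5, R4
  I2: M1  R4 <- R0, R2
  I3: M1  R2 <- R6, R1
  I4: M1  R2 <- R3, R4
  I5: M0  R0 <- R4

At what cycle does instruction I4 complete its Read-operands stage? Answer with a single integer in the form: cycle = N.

cycle = 19

I1: IS=1 RO=2 EX=7 WR=8
I2: IS=2 RO=3 EX=8 WR=9
I3: IS=10 RO=11 EX=16 WR=17  [struct: M1 busy until I2 writes@9]
I4: IS=18 RO=19 EX=24 WR=25  [struct: M1 busy until I3 writes@17]
I5: IS=19 RO=20 EX=25 WR=26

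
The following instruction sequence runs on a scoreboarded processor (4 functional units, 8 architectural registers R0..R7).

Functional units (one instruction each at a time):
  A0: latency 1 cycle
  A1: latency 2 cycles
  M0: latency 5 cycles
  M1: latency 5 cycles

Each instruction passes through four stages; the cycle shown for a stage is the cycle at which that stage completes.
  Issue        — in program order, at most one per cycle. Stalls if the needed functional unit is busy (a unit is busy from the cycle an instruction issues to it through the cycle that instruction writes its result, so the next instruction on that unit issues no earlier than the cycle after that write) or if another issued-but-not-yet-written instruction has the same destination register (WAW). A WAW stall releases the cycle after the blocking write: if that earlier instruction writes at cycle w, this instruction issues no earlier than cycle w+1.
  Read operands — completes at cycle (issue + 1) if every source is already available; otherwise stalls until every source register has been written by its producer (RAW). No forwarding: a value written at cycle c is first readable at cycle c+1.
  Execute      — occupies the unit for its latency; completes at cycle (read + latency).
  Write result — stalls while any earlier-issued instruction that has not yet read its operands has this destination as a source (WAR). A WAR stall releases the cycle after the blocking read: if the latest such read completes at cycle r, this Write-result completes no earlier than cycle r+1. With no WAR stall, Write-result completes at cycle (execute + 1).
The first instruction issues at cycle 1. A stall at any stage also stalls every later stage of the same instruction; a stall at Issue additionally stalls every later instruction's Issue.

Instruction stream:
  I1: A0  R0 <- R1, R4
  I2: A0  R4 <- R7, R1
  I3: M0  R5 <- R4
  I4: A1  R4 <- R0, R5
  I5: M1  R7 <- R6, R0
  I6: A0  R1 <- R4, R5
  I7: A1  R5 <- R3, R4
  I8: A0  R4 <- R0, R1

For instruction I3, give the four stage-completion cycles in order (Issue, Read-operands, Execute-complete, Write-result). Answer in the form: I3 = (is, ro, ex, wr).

I1: IS=1 RO=2 EX=3 WR=4
I2: IS=5 RO=6 EX=7 WR=8  [struct: A0 busy until I1 writes@4]
I3: IS=6 RO=9 EX=14 WR=15  [RAW R4: wait I2 write@8]
I4: IS=9 RO=16 EX=18 WR=19  [WAW R4: wait I2 write@8; RAW R5: wait I3 write@15]
I5: IS=10 RO=11 EX=16 WR=17
I6: IS=11 RO=20 EX=21 WR=22  [RAW R4: wait I4 write@19]
I7: IS=20 RO=21 EX=23 WR=24  [struct: A1 busy until I4 writes@19]
I8: IS=23 RO=24 EX=25 WR=26  [struct: A0 busy until I6 writes@22]

I3 = (6, 9, 14, 15)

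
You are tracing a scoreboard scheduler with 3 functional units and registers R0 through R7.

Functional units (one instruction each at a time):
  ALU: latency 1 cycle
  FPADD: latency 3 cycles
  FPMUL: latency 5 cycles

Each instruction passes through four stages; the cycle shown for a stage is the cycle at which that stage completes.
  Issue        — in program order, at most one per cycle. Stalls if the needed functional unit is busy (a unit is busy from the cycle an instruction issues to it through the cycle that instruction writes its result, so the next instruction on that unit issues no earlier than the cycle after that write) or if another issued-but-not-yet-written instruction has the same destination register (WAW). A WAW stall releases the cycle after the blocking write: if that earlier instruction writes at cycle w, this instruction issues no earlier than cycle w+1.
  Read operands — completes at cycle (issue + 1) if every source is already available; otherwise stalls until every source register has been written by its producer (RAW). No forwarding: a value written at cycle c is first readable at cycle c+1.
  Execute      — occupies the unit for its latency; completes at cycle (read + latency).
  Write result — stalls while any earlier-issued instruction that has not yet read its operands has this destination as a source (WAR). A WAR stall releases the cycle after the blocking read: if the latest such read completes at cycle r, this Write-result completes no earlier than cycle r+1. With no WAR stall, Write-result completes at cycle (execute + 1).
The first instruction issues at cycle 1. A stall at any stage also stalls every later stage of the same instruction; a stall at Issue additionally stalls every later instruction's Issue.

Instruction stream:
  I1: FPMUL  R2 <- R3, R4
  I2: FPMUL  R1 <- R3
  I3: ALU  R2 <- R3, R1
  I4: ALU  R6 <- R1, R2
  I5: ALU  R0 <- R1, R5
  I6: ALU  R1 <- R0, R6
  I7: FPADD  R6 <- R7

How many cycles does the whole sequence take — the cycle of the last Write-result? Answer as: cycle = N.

cycle = 34

cycle 1: issue I1 (FPMUL)
cycle 2: I1 read-ops
cycle 7: I1 finished on FPMUL
cycle 8: I1→R2
cycle 9: issue I2 (FPMUL)
cycle 10: I2 read-ops, issue I3 (ALU)
cycle 15: I2 finished on FPMUL
cycle 16: I2→R1
cycle 17: I3 read-ops
cycle 18: I3 finished on ALU
cycle 19: I3→R2
cycle 20: issue I4 (ALU)
cycle 21: I4 read-ops
cycle 22: I4 finished on ALU
cycle 23: I4→R6
cycle 24: issue I5 (ALU)
cycle 25: I5 read-ops
cycle 26: I5 finished on ALU
cycle 27: I5→R0
cycle 28: issue I6 (ALU)
cycle 29: I6 read-ops, issue I7 (FPADD)
cycle 30: I6 finished on ALU, I7 read-ops
cycle 31: I6→R1
cycle 33: I7 finished on FPADD
cycle 34: I7→R6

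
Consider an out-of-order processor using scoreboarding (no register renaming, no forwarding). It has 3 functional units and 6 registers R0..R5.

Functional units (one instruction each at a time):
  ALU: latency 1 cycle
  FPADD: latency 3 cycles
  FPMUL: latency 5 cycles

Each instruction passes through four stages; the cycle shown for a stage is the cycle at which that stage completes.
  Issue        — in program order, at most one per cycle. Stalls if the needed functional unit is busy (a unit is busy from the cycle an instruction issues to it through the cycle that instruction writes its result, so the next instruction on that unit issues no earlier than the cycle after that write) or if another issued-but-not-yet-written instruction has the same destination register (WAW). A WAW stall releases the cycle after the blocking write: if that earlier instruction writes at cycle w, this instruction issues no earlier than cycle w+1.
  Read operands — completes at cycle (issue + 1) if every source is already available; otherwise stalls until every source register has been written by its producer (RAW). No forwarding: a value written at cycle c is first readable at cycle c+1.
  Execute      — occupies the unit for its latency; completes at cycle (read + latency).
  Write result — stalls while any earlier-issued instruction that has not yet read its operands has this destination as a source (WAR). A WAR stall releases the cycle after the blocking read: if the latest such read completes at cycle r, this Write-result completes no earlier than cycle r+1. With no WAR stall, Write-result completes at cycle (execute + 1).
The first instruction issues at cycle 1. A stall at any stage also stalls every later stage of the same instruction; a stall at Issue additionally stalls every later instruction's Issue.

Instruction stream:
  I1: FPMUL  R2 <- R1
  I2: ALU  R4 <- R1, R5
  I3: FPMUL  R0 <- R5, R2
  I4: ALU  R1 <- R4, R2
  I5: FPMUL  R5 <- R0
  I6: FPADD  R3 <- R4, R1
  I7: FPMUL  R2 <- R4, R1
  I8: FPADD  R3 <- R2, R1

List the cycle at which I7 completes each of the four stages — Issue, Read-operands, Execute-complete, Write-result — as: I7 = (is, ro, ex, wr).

cycle 1: I1 issues→FPMUL
cycle 2: I1 reads, I2 issues→ALU
cycle 3: I2 reads
cycle 4: I2 exec-done
cycle 5: I2 writes R4
cycle 7: I1 exec-done
cycle 8: I1 writes R2
cycle 9: I3 issues→FPMUL
cycle 10: I3 reads, I4 issues→ALU
cycle 11: I4 reads
cycle 12: I4 exec-done
cycle 13: I4 writes R1
cycle 15: I3 exec-done
cycle 16: I3 writes R0
cycle 17: I5 issues→FPMUL
cycle 18: I5 reads, I6 issues→FPADD
cycle 19: I6 reads
cycle 22: I6 exec-done
cycle 23: I5 exec-done, I6 writes R3
cycle 24: I5 writes R5
cycle 25: I7 issues→FPMUL
cycle 26: I7 reads, I8 issues→FPADD
cycle 31: I7 exec-done
cycle 32: I7 writes R2
cycle 33: I8 reads
cycle 36: I8 exec-done
cycle 37: I8 writes R3

I7 = (25, 26, 31, 32)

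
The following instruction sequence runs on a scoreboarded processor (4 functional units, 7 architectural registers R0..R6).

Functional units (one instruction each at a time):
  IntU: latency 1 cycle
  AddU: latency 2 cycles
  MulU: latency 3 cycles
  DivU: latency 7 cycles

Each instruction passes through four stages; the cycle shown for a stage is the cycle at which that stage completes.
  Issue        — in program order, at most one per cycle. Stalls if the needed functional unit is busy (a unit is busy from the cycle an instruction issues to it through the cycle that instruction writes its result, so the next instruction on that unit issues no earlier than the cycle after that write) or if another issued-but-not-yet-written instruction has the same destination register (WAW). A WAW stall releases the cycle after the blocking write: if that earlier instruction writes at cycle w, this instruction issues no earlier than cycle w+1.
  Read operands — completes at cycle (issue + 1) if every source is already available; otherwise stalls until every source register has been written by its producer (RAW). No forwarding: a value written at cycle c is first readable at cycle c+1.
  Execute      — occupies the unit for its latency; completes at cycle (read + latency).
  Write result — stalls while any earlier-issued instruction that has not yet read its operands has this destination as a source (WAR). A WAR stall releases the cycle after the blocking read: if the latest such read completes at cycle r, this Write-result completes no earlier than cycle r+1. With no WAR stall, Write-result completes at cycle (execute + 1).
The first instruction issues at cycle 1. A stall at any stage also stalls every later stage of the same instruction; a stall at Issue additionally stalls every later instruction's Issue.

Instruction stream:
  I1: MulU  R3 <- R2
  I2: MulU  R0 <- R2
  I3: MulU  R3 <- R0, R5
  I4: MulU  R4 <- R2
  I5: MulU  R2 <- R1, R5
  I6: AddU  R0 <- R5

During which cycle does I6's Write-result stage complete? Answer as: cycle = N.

cycle = 30

1) issue 1, read 2, done 5, write 6
2) issue 7, read 8, done 11, write 12  <struct: MulU busy until I1 writes@6>
3) issue 13, read 14, done 17, write 18  <struct: MulU busy until I2 writes@12>
4) issue 19, read 20, done 23, write 24  <struct: MulU busy until I3 writes@18>
5) issue 25, read 26, done 29, write 30  <struct: MulU busy until I4 writes@24>
6) issue 26, read 27, done 29, write 30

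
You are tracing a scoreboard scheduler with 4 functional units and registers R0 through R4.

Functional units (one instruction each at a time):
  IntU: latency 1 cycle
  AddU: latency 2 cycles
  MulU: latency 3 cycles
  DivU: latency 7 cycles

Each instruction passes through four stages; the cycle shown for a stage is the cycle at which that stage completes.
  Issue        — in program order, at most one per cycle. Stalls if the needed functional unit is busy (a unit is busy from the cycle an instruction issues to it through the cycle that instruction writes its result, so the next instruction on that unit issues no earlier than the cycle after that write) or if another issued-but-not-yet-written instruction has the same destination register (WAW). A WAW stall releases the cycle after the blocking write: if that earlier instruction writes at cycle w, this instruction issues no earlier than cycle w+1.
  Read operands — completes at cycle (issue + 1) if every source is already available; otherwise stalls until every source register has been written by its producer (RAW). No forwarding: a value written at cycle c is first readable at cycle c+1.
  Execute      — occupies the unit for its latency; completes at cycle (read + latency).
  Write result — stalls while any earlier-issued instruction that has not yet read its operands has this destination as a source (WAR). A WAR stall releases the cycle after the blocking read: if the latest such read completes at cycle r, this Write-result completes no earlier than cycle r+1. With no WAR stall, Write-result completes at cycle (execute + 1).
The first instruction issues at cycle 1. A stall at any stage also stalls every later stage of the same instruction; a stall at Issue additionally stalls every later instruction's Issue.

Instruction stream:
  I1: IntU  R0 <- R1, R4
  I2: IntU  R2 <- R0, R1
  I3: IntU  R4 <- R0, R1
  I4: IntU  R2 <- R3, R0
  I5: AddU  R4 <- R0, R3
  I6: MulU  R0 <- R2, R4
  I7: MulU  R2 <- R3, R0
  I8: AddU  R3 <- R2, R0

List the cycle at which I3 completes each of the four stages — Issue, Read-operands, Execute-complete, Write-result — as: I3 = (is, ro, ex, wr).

[I1] 1/2/3/4
[I2] 5/6/7/8  (struct: IntU busy until I1 writes@4)
[I3] 9/10/11/12  (struct: IntU busy until I2 writes@8)
[I4] 13/14/15/16  (struct: IntU busy until I3 writes@12)
[I5] 14/15/17/18
[I6] 15/19/22/23  (RAW R4: wait I5 write@18)
[I7] 24/25/28/29  (struct: MulU busy until I6 writes@23)
[I8] 25/30/32/33  (RAW R2: wait I7 write@29)

I3 = (9, 10, 11, 12)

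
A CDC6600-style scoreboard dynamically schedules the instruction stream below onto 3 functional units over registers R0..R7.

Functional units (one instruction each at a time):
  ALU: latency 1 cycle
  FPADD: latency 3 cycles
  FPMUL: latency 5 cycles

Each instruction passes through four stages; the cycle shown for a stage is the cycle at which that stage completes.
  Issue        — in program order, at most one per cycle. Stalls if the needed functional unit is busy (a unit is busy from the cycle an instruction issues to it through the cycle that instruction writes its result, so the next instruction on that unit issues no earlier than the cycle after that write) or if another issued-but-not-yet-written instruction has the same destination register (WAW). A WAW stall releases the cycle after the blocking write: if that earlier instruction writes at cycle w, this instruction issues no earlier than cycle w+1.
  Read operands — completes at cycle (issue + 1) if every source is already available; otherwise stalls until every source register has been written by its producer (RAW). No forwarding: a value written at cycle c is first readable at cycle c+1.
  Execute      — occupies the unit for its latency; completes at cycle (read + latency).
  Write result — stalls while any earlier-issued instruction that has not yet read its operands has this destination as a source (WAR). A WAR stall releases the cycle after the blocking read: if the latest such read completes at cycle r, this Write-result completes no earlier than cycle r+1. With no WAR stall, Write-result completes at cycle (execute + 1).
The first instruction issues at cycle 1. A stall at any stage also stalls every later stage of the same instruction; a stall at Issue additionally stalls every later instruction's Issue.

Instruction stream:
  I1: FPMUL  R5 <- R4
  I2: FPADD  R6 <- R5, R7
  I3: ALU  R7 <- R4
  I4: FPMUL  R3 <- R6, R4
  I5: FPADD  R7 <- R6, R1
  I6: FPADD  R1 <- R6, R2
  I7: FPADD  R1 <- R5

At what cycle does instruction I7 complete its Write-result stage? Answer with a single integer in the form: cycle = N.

t=1  I1 issues→FPMUL
t=2  I1 reads, I2 issues→FPADD
t=3  I3 issues→ALU
t=4  I3 reads
t=5  I3 exec-done
t=7  I1 exec-done
t=8  I1 writes R5
t=9  I2 reads, I4 issues→FPMUL
t=10  I3 writes R7
t=12  I2 exec-done
t=13  I2 writes R6
t=14  I4 reads, I5 issues→FPADD
t=15  I5 reads
t=18  I5 exec-done
t=19  I4 exec-done, I5 writes R7
t=20  I4 writes R3, I6 issues→FPADD
t=21  I6 reads
t=24  I6 exec-done
t=25  I6 writes R1
t=26  I7 issues→FPADD
t=27  I7 reads
t=30  I7 exec-done
t=31  I7 writes R1

cycle = 31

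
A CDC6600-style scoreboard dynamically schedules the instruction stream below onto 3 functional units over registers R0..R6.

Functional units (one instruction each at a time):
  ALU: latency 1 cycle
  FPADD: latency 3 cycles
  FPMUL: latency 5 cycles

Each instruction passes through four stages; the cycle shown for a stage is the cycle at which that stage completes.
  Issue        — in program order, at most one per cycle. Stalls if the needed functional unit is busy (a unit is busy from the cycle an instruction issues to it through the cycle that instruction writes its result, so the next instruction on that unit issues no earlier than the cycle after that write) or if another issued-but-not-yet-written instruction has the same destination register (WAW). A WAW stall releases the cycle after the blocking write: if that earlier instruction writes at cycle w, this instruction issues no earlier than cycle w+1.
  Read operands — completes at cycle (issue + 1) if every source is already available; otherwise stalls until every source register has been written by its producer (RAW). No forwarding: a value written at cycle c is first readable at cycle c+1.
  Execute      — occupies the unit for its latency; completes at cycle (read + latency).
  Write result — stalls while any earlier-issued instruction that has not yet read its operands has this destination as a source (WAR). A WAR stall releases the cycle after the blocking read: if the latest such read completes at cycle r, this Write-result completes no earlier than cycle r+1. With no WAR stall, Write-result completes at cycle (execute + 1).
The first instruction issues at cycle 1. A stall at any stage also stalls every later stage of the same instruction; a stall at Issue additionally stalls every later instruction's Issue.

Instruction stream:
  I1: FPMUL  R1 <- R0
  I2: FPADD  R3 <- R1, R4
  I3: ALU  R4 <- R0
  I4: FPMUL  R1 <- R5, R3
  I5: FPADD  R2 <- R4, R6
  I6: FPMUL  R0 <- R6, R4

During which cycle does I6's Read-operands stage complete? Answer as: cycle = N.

cycle = 22

[I1] 1/2/7/8
[I2] 2/9/12/13  (RAW R1: wait I1 write@8)
[I3] 3/4/5/10  (WAR R4: wait I2 read@9)
[I4] 9/14/19/20  (struct: FPMUL busy until I1 writes@8; RAW R3: wait I2 write@13)
[I5] 14/15/18/19  (struct: FPADD busy until I2 writes@13)
[I6] 21/22/27/28  (struct: FPMUL busy until I4 writes@20)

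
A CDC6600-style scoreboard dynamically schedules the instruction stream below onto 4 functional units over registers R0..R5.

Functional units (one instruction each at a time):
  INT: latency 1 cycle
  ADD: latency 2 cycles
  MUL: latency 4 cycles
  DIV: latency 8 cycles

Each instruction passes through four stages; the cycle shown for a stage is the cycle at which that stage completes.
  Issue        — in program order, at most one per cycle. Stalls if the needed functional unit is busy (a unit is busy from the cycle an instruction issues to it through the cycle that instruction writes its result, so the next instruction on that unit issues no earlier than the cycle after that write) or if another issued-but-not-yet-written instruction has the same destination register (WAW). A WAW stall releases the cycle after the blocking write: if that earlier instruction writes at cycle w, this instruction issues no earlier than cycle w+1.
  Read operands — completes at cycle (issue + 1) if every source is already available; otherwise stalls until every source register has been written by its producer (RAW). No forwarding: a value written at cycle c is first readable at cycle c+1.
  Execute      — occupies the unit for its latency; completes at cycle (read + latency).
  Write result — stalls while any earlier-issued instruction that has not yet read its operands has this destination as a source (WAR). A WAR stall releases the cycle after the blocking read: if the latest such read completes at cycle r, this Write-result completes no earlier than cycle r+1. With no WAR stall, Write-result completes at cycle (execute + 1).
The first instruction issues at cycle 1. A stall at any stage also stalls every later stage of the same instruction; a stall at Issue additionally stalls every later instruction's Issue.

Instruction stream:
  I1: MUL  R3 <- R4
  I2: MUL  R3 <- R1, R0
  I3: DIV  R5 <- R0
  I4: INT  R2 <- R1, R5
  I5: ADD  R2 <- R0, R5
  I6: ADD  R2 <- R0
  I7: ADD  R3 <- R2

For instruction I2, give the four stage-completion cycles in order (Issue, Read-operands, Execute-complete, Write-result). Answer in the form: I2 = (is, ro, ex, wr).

I2 = (8, 9, 13, 14)

I1: IS=1 RO=2 EX=6 WR=7
I2: IS=8 RO=9 EX=13 WR=14  [struct: MUL busy until I1 writes@7]
I3: IS=9 RO=10 EX=18 WR=19
I4: IS=10 RO=20 EX=21 WR=22  [RAW R5: wait I3 write@19]
I5: IS=23 RO=24 EX=26 WR=27  [WAW R2: wait I4 write@22]
I6: IS=28 RO=29 EX=31 WR=32  [struct: ADD busy until I5 writes@27]
I7: IS=33 RO=34 EX=36 WR=37  [struct: ADD busy until I6 writes@32]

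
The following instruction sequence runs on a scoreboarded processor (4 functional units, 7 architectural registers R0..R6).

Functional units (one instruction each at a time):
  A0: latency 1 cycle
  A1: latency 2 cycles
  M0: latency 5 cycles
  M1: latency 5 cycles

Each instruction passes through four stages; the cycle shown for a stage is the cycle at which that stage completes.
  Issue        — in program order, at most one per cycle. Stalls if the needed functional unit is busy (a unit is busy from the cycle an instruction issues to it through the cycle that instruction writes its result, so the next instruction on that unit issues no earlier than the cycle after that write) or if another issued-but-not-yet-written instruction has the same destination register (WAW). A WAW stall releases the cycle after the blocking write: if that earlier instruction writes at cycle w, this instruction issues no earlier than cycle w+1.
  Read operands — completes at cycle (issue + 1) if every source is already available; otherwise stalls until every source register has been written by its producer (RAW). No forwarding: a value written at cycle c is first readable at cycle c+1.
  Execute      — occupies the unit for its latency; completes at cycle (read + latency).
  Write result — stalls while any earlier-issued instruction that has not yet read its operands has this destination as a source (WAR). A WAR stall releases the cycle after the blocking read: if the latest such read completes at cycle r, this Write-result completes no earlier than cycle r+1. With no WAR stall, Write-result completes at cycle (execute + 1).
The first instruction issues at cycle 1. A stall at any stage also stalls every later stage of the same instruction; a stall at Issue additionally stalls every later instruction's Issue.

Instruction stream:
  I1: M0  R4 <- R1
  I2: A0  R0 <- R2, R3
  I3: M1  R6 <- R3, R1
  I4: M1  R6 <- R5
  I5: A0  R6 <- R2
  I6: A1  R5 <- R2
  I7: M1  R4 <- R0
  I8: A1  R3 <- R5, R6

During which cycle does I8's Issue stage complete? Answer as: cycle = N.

  I1 | 1 | 2 | 7 | 8
  I2 | 2 | 3 | 4 | 5
  I3 | 3 | 4 | 9 | 10
  I4 | 11 | 12 | 17 | 18   struct: M1 busy until I3 writes@10
  I5 | 19 | 20 | 21 | 22   WAW R6: wait I4 write@18
  I6 | 20 | 21 | 23 | 24
  I7 | 21 | 22 | 27 | 28
  I8 | 25 | 26 | 28 | 29   struct: A1 busy until I6 writes@24

cycle = 25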